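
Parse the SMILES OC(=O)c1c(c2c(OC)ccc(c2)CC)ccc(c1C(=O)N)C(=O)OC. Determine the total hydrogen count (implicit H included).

Walk through each heavy atom and fill implicit hydrogens from standard valence (C 4, N 3, O 2, S 2, halogen 1); for lowercase aromatic atoms, an aromatic c carries 1 H when it has two neighbours and 0 H with three, and aromatic n carries 0 H:
  atom 1: O, bond orders sum to 1 (valence 2) → 1 H
  atom 2: C, bond orders sum to 4 (valence 4) → 0 H
  atom 3: O, bond orders sum to 2 (valence 2) → 0 H
  atom 4: aromatic c, 3 neighbours → 0 H
  atom 5: aromatic c, 3 neighbours → 0 H
  atom 6: aromatic c, 3 neighbours → 0 H
  atom 7: aromatic c, 3 neighbours → 0 H
  atom 8: O, bond orders sum to 2 (valence 2) → 0 H
  atom 9: C, bond orders sum to 1 (valence 4) → 3 H
  atom 10: aromatic c, 2 neighbours → 1 H
  atom 11: aromatic c, 2 neighbours → 1 H
  atom 12: aromatic c, 3 neighbours → 0 H
  atom 13: aromatic c, 2 neighbours → 1 H
  atom 14: C, bond orders sum to 2 (valence 4) → 2 H
  atom 15: C, bond orders sum to 1 (valence 4) → 3 H
  atom 16: aromatic c, 2 neighbours → 1 H
  atom 17: aromatic c, 2 neighbours → 1 H
  atom 18: aromatic c, 3 neighbours → 0 H
  atom 19: aromatic c, 3 neighbours → 0 H
  atom 20: C, bond orders sum to 4 (valence 4) → 0 H
  atom 21: O, bond orders sum to 2 (valence 2) → 0 H
  atom 22: N, bond orders sum to 1 (valence 3) → 2 H
  atom 23: C, bond orders sum to 4 (valence 4) → 0 H
  atom 24: O, bond orders sum to 2 (valence 2) → 0 H
  atom 25: O, bond orders sum to 2 (valence 2) → 0 H
  atom 26: C, bond orders sum to 1 (valence 4) → 3 H
Total hydrogens: 19.

19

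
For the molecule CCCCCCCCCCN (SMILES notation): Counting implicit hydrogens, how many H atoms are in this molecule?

23

Walk through each heavy atom and fill implicit hydrogens from standard valence (C 4, N 3, O 2, S 2, halogen 1):
  atom 1: C, bond orders sum to 1 (valence 4) → 3 H
  atom 2: C, bond orders sum to 2 (valence 4) → 2 H
  atom 3: C, bond orders sum to 2 (valence 4) → 2 H
  atom 4: C, bond orders sum to 2 (valence 4) → 2 H
  atom 5: C, bond orders sum to 2 (valence 4) → 2 H
  atom 6: C, bond orders sum to 2 (valence 4) → 2 H
  atom 7: C, bond orders sum to 2 (valence 4) → 2 H
  atom 8: C, bond orders sum to 2 (valence 4) → 2 H
  atom 9: C, bond orders sum to 2 (valence 4) → 2 H
  atom 10: C, bond orders sum to 2 (valence 4) → 2 H
  atom 11: N, bond orders sum to 1 (valence 3) → 2 H
Total hydrogens: 23.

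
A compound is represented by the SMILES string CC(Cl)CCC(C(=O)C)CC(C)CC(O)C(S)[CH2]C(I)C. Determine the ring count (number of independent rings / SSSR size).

In SMILES, each pair of matching ring-closure digits denotes one ring-closing bond; the number of such bonds equals the number of independent rings.
Ring-closure bonds here: 0.

0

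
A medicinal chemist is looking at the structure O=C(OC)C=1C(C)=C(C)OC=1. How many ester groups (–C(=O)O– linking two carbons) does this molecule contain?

1

The ester motif appears at heavy-atom position 2 in the SMILES.
Ester count: 1.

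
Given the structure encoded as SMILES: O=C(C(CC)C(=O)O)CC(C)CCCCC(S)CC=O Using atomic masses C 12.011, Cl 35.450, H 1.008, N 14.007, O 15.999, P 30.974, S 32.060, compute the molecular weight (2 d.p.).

First, the molecular formula is C15H26O4S (counting implicit H from valence).
  C: 15 × 12.011 = 180.165
  H: 26 × 1.008 = 26.208
  O: 4 × 15.999 = 63.996
  S: 1 × 32.060 = 32.060
Sum: 15×12.011 + 26×1.008 + 4×15.999 + 1×32.060 = 302.429 → 302.43 g/mol.

302.43 g/mol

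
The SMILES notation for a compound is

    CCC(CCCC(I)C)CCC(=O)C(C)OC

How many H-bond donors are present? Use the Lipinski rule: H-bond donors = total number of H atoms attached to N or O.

Donors: find every N or O and count the H atoms it carries.
  atom 13 (O): bond orders sum to 2 → 0 H
  atom 16 (O): bond orders sum to 2 → 0 H
Lipinski HBD = 0.

0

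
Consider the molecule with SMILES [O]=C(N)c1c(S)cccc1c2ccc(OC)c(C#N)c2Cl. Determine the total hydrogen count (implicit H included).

Walk through each heavy atom and fill implicit hydrogens from standard valence (C 4, N 3, O 2, S 2, halogen 1); for lowercase aromatic atoms, an aromatic c carries 1 H when it has two neighbours and 0 H with three, and aromatic n carries 0 H:
  atom 1: O with explicit H count 0
  atom 2: C, bond orders sum to 4 (valence 4) → 0 H
  atom 3: N, bond orders sum to 1 (valence 3) → 2 H
  atom 4: aromatic c, 3 neighbours → 0 H
  atom 5: aromatic c, 3 neighbours → 0 H
  atom 6: S, bond orders sum to 1 (valence 2) → 1 H
  atom 7: aromatic c, 2 neighbours → 1 H
  atom 8: aromatic c, 2 neighbours → 1 H
  atom 9: aromatic c, 2 neighbours → 1 H
  atom 10: aromatic c, 3 neighbours → 0 H
  atom 11: aromatic c, 3 neighbours → 0 H
  atom 12: aromatic c, 2 neighbours → 1 H
  atom 13: aromatic c, 2 neighbours → 1 H
  atom 14: aromatic c, 3 neighbours → 0 H
  atom 15: O, bond orders sum to 2 (valence 2) → 0 H
  atom 16: C, bond orders sum to 1 (valence 4) → 3 H
  atom 17: aromatic c, 3 neighbours → 0 H
  atom 18: C, bond orders sum to 4 (valence 4) → 0 H
  atom 19: N, bond orders sum to 3 (valence 3) → 0 H
  atom 20: aromatic c, 3 neighbours → 0 H
  atom 21: Cl (halogen, monovalent) → 0 H
Total hydrogens: 11.

11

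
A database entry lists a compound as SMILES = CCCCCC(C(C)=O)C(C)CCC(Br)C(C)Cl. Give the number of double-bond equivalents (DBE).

1

Degree of unsaturation = (number of rings) + (number of π bonds).
Ring closures in the SMILES: 0.
π bonds: 1 double bond (each 1 DoU) → 1 DoU from unsaturation.
Total DoU = 0 + 1 = 1.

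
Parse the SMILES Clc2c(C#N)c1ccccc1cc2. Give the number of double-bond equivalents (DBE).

9

Molecular formula: C11H6ClN.
DoU = (2C + 2 + N − H − X) / 2, where X is the halogen count and O/S are ignored.
    = (2·11 + 2 + 1 − 6 − 1) / 2 = 18 / 2 = 9.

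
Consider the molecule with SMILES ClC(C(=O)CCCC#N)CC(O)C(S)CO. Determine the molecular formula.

C10H16ClNO3S

Walk through each heavy atom and fill implicit hydrogens from standard valence (C 4, N 3, O 2, S 2, halogen 1):
  atom 1: Cl (halogen, monovalent) → 0 H
  atom 2: C, bond orders sum to 3 (valence 4) → 1 H
  atom 3: C, bond orders sum to 4 (valence 4) → 0 H
  atom 4: O, bond orders sum to 2 (valence 2) → 0 H
  atom 5: C, bond orders sum to 2 (valence 4) → 2 H
  atom 6: C, bond orders sum to 2 (valence 4) → 2 H
  atom 7: C, bond orders sum to 2 (valence 4) → 2 H
  atom 8: C, bond orders sum to 4 (valence 4) → 0 H
  atom 9: N, bond orders sum to 3 (valence 3) → 0 H
  atom 10: C, bond orders sum to 2 (valence 4) → 2 H
  atom 11: C, bond orders sum to 3 (valence 4) → 1 H
  atom 12: O, bond orders sum to 1 (valence 2) → 1 H
  atom 13: C, bond orders sum to 3 (valence 4) → 1 H
  atom 14: S, bond orders sum to 1 (valence 2) → 1 H
  atom 15: C, bond orders sum to 2 (valence 4) → 2 H
  atom 16: O, bond orders sum to 1 (valence 2) → 1 H
Totals → C:10, H:16, Cl:1, N:1, O:3, S:1.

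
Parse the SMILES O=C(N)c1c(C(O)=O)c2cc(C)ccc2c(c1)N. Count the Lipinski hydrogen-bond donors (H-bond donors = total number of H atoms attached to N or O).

Donors: find every N or O and count the H atoms it carries.
  atom 1 (O): bond orders sum to 2 → 0 H
  atom 3 (N): bond orders sum to 1 → 2 H
  atom 7 (O): bond orders sum to 1 → 1 H
  atom 8 (O): bond orders sum to 2 → 0 H
  atom 18 (N): bond orders sum to 1 → 2 H
Lipinski HBD = 5.

5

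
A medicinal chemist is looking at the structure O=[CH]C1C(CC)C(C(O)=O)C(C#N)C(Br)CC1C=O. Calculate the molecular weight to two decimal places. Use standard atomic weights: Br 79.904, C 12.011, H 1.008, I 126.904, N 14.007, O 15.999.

330.18 g/mol

First, the molecular formula is C13H16BrNO4 (counting implicit H from valence).
  Br: 1 × 79.904 = 79.904
  C: 13 × 12.011 = 156.143
  H: 16 × 1.008 = 16.128
  N: 1 × 14.007 = 14.007
  O: 4 × 15.999 = 63.996
Sum: 1×79.904 + 13×12.011 + 16×1.008 + 1×14.007 + 4×15.999 = 330.178 → 330.18 g/mol.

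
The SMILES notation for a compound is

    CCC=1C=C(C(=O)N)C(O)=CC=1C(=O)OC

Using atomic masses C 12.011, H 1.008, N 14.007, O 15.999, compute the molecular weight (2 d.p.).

First, the molecular formula is C11H13NO4 (counting implicit H from valence).
  C: 11 × 12.011 = 132.121
  H: 13 × 1.008 = 13.104
  N: 1 × 14.007 = 14.007
  O: 4 × 15.999 = 63.996
Sum: 11×12.011 + 13×1.008 + 1×14.007 + 4×15.999 = 223.228 → 223.23 g/mol.

223.23 g/mol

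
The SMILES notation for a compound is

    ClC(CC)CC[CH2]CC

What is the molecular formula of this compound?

C8H17Cl

Walk through each heavy atom and fill implicit hydrogens from standard valence (C 4, N 3, O 2, S 2, halogen 1):
  atom 1: Cl (halogen, monovalent) → 0 H
  atom 2: C, bond orders sum to 3 (valence 4) → 1 H
  atom 3: C, bond orders sum to 2 (valence 4) → 2 H
  atom 4: C, bond orders sum to 1 (valence 4) → 3 H
  atom 5: C, bond orders sum to 2 (valence 4) → 2 H
  atom 6: C, bond orders sum to 2 (valence 4) → 2 H
  atom 7: C with explicit H count 2
  atom 8: C, bond orders sum to 2 (valence 4) → 2 H
  atom 9: C, bond orders sum to 1 (valence 4) → 3 H
Totals → C:8, H:17, Cl:1.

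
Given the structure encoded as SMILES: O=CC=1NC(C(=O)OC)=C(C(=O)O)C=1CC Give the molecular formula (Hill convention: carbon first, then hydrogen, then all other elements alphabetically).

C10H11NO5

Walk through each heavy atom and fill implicit hydrogens from standard valence (C 4, N 3, O 2, S 2, halogen 1):
  atom 1: O, bond orders sum to 2 (valence 2) → 0 H
  atom 2: C, bond orders sum to 3 (valence 4) → 1 H
  atom 3: C, bond orders sum to 4 (valence 4) → 0 H
  atom 4: N, bond orders sum to 2 (valence 3) → 1 H
  atom 5: C, bond orders sum to 4 (valence 4) → 0 H
  atom 6: C, bond orders sum to 4 (valence 4) → 0 H
  atom 7: O, bond orders sum to 2 (valence 2) → 0 H
  atom 8: O, bond orders sum to 2 (valence 2) → 0 H
  atom 9: C, bond orders sum to 1 (valence 4) → 3 H
  atom 10: C, bond orders sum to 4 (valence 4) → 0 H
  atom 11: C, bond orders sum to 4 (valence 4) → 0 H
  atom 12: O, bond orders sum to 2 (valence 2) → 0 H
  atom 13: O, bond orders sum to 1 (valence 2) → 1 H
  atom 14: C, bond orders sum to 4 (valence 4) → 0 H
  atom 15: C, bond orders sum to 2 (valence 4) → 2 H
  atom 16: C, bond orders sum to 1 (valence 4) → 3 H
Totals → C:10, H:11, N:1, O:5.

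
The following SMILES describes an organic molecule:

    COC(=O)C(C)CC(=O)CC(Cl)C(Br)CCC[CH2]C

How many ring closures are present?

In SMILES, each pair of matching ring-closure digits denotes one ring-closing bond; the number of such bonds equals the number of independent rings.
Ring-closure bonds here: 0.

0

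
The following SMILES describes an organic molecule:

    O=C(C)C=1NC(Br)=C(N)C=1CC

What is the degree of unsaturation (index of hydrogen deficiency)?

4

Degree of unsaturation = (number of rings) + (number of π bonds).
Ring closures in the SMILES: 1.
π bonds: 3 double bonds (each 1 DoU) → 3 DoU from unsaturation.
Total DoU = 1 + 3 = 4.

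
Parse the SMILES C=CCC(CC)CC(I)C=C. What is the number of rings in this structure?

0

In SMILES, each pair of matching ring-closure digits denotes one ring-closing bond; the number of such bonds equals the number of independent rings.
Ring-closure bonds here: 0.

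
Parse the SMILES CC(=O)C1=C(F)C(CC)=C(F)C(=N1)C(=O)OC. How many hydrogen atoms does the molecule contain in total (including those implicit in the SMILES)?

Walk through each heavy atom and fill implicit hydrogens from standard valence (C 4, N 3, O 2, S 2, halogen 1):
  atom 1: C, bond orders sum to 1 (valence 4) → 3 H
  atom 2: C, bond orders sum to 4 (valence 4) → 0 H
  atom 3: O, bond orders sum to 2 (valence 2) → 0 H
  atom 4: C, bond orders sum to 4 (valence 4) → 0 H
  atom 5: C, bond orders sum to 4 (valence 4) → 0 H
  atom 6: F (halogen, monovalent) → 0 H
  atom 7: C, bond orders sum to 4 (valence 4) → 0 H
  atom 8: C, bond orders sum to 2 (valence 4) → 2 H
  atom 9: C, bond orders sum to 1 (valence 4) → 3 H
  atom 10: C, bond orders sum to 4 (valence 4) → 0 H
  atom 11: F (halogen, monovalent) → 0 H
  atom 12: C, bond orders sum to 4 (valence 4) → 0 H
  atom 13: N, bond orders sum to 3 (valence 3) → 0 H
  atom 14: C, bond orders sum to 4 (valence 4) → 0 H
  atom 15: O, bond orders sum to 2 (valence 2) → 0 H
  atom 16: O, bond orders sum to 2 (valence 2) → 0 H
  atom 17: C, bond orders sum to 1 (valence 4) → 3 H
Total hydrogens: 11.

11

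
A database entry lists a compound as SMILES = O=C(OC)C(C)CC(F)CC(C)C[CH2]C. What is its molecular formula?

C12H23FO2

Walk through each heavy atom and fill implicit hydrogens from standard valence (C 4, N 3, O 2, S 2, halogen 1):
  atom 1: O, bond orders sum to 2 (valence 2) → 0 H
  atom 2: C, bond orders sum to 4 (valence 4) → 0 H
  atom 3: O, bond orders sum to 2 (valence 2) → 0 H
  atom 4: C, bond orders sum to 1 (valence 4) → 3 H
  atom 5: C, bond orders sum to 3 (valence 4) → 1 H
  atom 6: C, bond orders sum to 1 (valence 4) → 3 H
  atom 7: C, bond orders sum to 2 (valence 4) → 2 H
  atom 8: C, bond orders sum to 3 (valence 4) → 1 H
  atom 9: F (halogen, monovalent) → 0 H
  atom 10: C, bond orders sum to 2 (valence 4) → 2 H
  atom 11: C, bond orders sum to 3 (valence 4) → 1 H
  atom 12: C, bond orders sum to 1 (valence 4) → 3 H
  atom 13: C, bond orders sum to 2 (valence 4) → 2 H
  atom 14: C with explicit H count 2
  atom 15: C, bond orders sum to 1 (valence 4) → 3 H
Totals → C:12, H:23, F:1, O:2.
In Hill order: C12H23FO2.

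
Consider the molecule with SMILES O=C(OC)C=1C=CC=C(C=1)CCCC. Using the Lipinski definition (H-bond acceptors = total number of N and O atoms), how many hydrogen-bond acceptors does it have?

N atoms: 0; O atoms: 2.
Lipinski HBA = 0 + 2 = 2.

2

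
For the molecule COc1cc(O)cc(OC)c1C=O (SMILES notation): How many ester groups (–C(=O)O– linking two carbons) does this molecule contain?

Scan the SMILES for the ester motif — none present.
Groups that are present: 1 aldehyde, 2 ether, 1 hydroxyl.

0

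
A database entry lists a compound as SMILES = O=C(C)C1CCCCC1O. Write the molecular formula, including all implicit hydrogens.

Walk through each heavy atom and fill implicit hydrogens from standard valence (C 4, N 3, O 2, S 2, halogen 1):
  atom 1: O, bond orders sum to 2 (valence 2) → 0 H
  atom 2: C, bond orders sum to 4 (valence 4) → 0 H
  atom 3: C, bond orders sum to 1 (valence 4) → 3 H
  atom 4: C, bond orders sum to 3 (valence 4) → 1 H
  atom 5: C, bond orders sum to 2 (valence 4) → 2 H
  atom 6: C, bond orders sum to 2 (valence 4) → 2 H
  atom 7: C, bond orders sum to 2 (valence 4) → 2 H
  atom 8: C, bond orders sum to 2 (valence 4) → 2 H
  atom 9: C, bond orders sum to 3 (valence 4) → 1 H
  atom 10: O, bond orders sum to 1 (valence 2) → 1 H
Totals → C:8, H:14, O:2.

C8H14O2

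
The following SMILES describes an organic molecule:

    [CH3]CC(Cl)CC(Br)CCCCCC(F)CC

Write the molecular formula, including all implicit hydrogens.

C13H25BrClF

Walk through each heavy atom and fill implicit hydrogens from standard valence (C 4, N 3, O 2, S 2, halogen 1):
  atom 1: C with explicit H count 3
  atom 2: C, bond orders sum to 2 (valence 4) → 2 H
  atom 3: C, bond orders sum to 3 (valence 4) → 1 H
  atom 4: Cl (halogen, monovalent) → 0 H
  atom 5: C, bond orders sum to 2 (valence 4) → 2 H
  atom 6: C, bond orders sum to 3 (valence 4) → 1 H
  atom 7: Br (halogen, monovalent) → 0 H
  atom 8: C, bond orders sum to 2 (valence 4) → 2 H
  atom 9: C, bond orders sum to 2 (valence 4) → 2 H
  atom 10: C, bond orders sum to 2 (valence 4) → 2 H
  atom 11: C, bond orders sum to 2 (valence 4) → 2 H
  atom 12: C, bond orders sum to 2 (valence 4) → 2 H
  atom 13: C, bond orders sum to 3 (valence 4) → 1 H
  atom 14: F (halogen, monovalent) → 0 H
  atom 15: C, bond orders sum to 2 (valence 4) → 2 H
  atom 16: C, bond orders sum to 1 (valence 4) → 3 H
Totals → C:13, H:25, Br:1, Cl:1, F:1.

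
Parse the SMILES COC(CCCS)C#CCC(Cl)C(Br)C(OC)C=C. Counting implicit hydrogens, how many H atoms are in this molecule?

22

Walk through each heavy atom and fill implicit hydrogens from standard valence (C 4, N 3, O 2, S 2, halogen 1):
  atom 1: C, bond orders sum to 1 (valence 4) → 3 H
  atom 2: O, bond orders sum to 2 (valence 2) → 0 H
  atom 3: C, bond orders sum to 3 (valence 4) → 1 H
  atom 4: C, bond orders sum to 2 (valence 4) → 2 H
  atom 5: C, bond orders sum to 2 (valence 4) → 2 H
  atom 6: C, bond orders sum to 2 (valence 4) → 2 H
  atom 7: S, bond orders sum to 1 (valence 2) → 1 H
  atom 8: C, bond orders sum to 4 (valence 4) → 0 H
  atom 9: C, bond orders sum to 4 (valence 4) → 0 H
  atom 10: C, bond orders sum to 2 (valence 4) → 2 H
  atom 11: C, bond orders sum to 3 (valence 4) → 1 H
  atom 12: Cl (halogen, monovalent) → 0 H
  atom 13: C, bond orders sum to 3 (valence 4) → 1 H
  atom 14: Br (halogen, monovalent) → 0 H
  atom 15: C, bond orders sum to 3 (valence 4) → 1 H
  atom 16: O, bond orders sum to 2 (valence 2) → 0 H
  atom 17: C, bond orders sum to 1 (valence 4) → 3 H
  atom 18: C, bond orders sum to 3 (valence 4) → 1 H
  atom 19: C, bond orders sum to 2 (valence 4) → 2 H
Total hydrogens: 22.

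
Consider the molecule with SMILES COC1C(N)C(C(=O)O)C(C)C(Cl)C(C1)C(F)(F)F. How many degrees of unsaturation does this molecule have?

2

Degree of unsaturation = (number of rings) + (number of π bonds).
Ring closures in the SMILES: 1.
π bonds: 1 double bond (each 1 DoU) → 1 DoU from unsaturation.
Total DoU = 1 + 1 = 2.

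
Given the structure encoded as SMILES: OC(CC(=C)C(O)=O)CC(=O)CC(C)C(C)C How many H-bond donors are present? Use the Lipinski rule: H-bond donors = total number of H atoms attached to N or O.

Donors: find every N or O and count the H atoms it carries.
  atom 1 (O): bond orders sum to 1 → 1 H
  atom 7 (O): bond orders sum to 1 → 1 H
  atom 8 (O): bond orders sum to 2 → 0 H
  atom 11 (O): bond orders sum to 2 → 0 H
Lipinski HBD = 2.

2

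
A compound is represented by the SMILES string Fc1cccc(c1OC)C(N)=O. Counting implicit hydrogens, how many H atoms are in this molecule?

8

Walk through each heavy atom and fill implicit hydrogens from standard valence (C 4, N 3, O 2, S 2, halogen 1); for lowercase aromatic atoms, an aromatic c carries 1 H when it has two neighbours and 0 H with three, and aromatic n carries 0 H:
  atom 1: F (halogen, monovalent) → 0 H
  atom 2: aromatic c, 3 neighbours → 0 H
  atom 3: aromatic c, 2 neighbours → 1 H
  atom 4: aromatic c, 2 neighbours → 1 H
  atom 5: aromatic c, 2 neighbours → 1 H
  atom 6: aromatic c, 3 neighbours → 0 H
  atom 7: aromatic c, 3 neighbours → 0 H
  atom 8: O, bond orders sum to 2 (valence 2) → 0 H
  atom 9: C, bond orders sum to 1 (valence 4) → 3 H
  atom 10: C, bond orders sum to 4 (valence 4) → 0 H
  atom 11: N, bond orders sum to 1 (valence 3) → 2 H
  atom 12: O, bond orders sum to 2 (valence 2) → 0 H
Total hydrogens: 8.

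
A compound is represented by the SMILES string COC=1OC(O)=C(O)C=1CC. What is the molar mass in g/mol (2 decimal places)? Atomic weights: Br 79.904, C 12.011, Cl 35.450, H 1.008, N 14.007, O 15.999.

158.15 g/mol

First, the molecular formula is C7H10O4 (counting implicit H from valence).
  C: 7 × 12.011 = 84.077
  H: 10 × 1.008 = 10.080
  O: 4 × 15.999 = 63.996
Sum: 7×12.011 + 10×1.008 + 4×15.999 = 158.153 → 158.15 g/mol.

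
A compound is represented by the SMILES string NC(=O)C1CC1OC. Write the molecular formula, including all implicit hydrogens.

C5H9NO2

Walk through each heavy atom and fill implicit hydrogens from standard valence (C 4, N 3, O 2, S 2, halogen 1):
  atom 1: N, bond orders sum to 1 (valence 3) → 2 H
  atom 2: C, bond orders sum to 4 (valence 4) → 0 H
  atom 3: O, bond orders sum to 2 (valence 2) → 0 H
  atom 4: C, bond orders sum to 3 (valence 4) → 1 H
  atom 5: C, bond orders sum to 2 (valence 4) → 2 H
  atom 6: C, bond orders sum to 3 (valence 4) → 1 H
  atom 7: O, bond orders sum to 2 (valence 2) → 0 H
  atom 8: C, bond orders sum to 1 (valence 4) → 3 H
Totals → C:5, H:9, N:1, O:2.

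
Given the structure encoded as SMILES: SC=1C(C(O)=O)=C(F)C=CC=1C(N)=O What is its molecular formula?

Walk through each heavy atom and fill implicit hydrogens from standard valence (C 4, N 3, O 2, S 2, halogen 1):
  atom 1: S, bond orders sum to 1 (valence 2) → 1 H
  atom 2: C, bond orders sum to 4 (valence 4) → 0 H
  atom 3: C, bond orders sum to 4 (valence 4) → 0 H
  atom 4: C, bond orders sum to 4 (valence 4) → 0 H
  atom 5: O, bond orders sum to 1 (valence 2) → 1 H
  atom 6: O, bond orders sum to 2 (valence 2) → 0 H
  atom 7: C, bond orders sum to 4 (valence 4) → 0 H
  atom 8: F (halogen, monovalent) → 0 H
  atom 9: C, bond orders sum to 3 (valence 4) → 1 H
  atom 10: C, bond orders sum to 3 (valence 4) → 1 H
  atom 11: C, bond orders sum to 4 (valence 4) → 0 H
  atom 12: C, bond orders sum to 4 (valence 4) → 0 H
  atom 13: N, bond orders sum to 1 (valence 3) → 2 H
  atom 14: O, bond orders sum to 2 (valence 2) → 0 H
Totals → C:8, H:6, F:1, N:1, O:3, S:1.

C8H6FNO3S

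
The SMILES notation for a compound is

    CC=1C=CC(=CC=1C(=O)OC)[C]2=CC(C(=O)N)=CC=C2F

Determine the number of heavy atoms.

Every atom symbol written in the SMILES (organic subset) is one heavy atom; implicit H are not written.
Heavy atoms by element → C:16, F:1, N:1, O:3.
Total: 21.

21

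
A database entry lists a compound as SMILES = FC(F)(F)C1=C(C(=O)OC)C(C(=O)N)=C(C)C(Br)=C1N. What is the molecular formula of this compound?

Walk through each heavy atom and fill implicit hydrogens from standard valence (C 4, N 3, O 2, S 2, halogen 1):
  atom 1: F (halogen, monovalent) → 0 H
  atom 2: C, bond orders sum to 4 (valence 4) → 0 H
  atom 3: F (halogen, monovalent) → 0 H
  atom 4: F (halogen, monovalent) → 0 H
  atom 5: C, bond orders sum to 4 (valence 4) → 0 H
  atom 6: C, bond orders sum to 4 (valence 4) → 0 H
  atom 7: C, bond orders sum to 4 (valence 4) → 0 H
  atom 8: O, bond orders sum to 2 (valence 2) → 0 H
  atom 9: O, bond orders sum to 2 (valence 2) → 0 H
  atom 10: C, bond orders sum to 1 (valence 4) → 3 H
  atom 11: C, bond orders sum to 4 (valence 4) → 0 H
  atom 12: C, bond orders sum to 4 (valence 4) → 0 H
  atom 13: O, bond orders sum to 2 (valence 2) → 0 H
  atom 14: N, bond orders sum to 1 (valence 3) → 2 H
  atom 15: C, bond orders sum to 4 (valence 4) → 0 H
  atom 16: C, bond orders sum to 1 (valence 4) → 3 H
  atom 17: C, bond orders sum to 4 (valence 4) → 0 H
  atom 18: Br (halogen, monovalent) → 0 H
  atom 19: C, bond orders sum to 4 (valence 4) → 0 H
  atom 20: N, bond orders sum to 1 (valence 3) → 2 H
Totals → C:11, H:10, Br:1, F:3, N:2, O:3.

C11H10BrF3N2O3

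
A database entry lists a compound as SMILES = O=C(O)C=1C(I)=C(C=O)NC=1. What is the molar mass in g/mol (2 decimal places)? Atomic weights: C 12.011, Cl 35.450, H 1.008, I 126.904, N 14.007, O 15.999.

First, the molecular formula is C6H4INO3 (counting implicit H from valence).
  C: 6 × 12.011 = 72.066
  H: 4 × 1.008 = 4.032
  I: 1 × 126.904 = 126.904
  N: 1 × 14.007 = 14.007
  O: 3 × 15.999 = 47.997
Sum: 6×12.011 + 4×1.008 + 1×126.904 + 1×14.007 + 3×15.999 = 265.006 → 265.01 g/mol.

265.01 g/mol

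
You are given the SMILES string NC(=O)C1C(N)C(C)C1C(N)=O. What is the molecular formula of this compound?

C7H13N3O2

Walk through each heavy atom and fill implicit hydrogens from standard valence (C 4, N 3, O 2, S 2, halogen 1):
  atom 1: N, bond orders sum to 1 (valence 3) → 2 H
  atom 2: C, bond orders sum to 4 (valence 4) → 0 H
  atom 3: O, bond orders sum to 2 (valence 2) → 0 H
  atom 4: C, bond orders sum to 3 (valence 4) → 1 H
  atom 5: C, bond orders sum to 3 (valence 4) → 1 H
  atom 6: N, bond orders sum to 1 (valence 3) → 2 H
  atom 7: C, bond orders sum to 3 (valence 4) → 1 H
  atom 8: C, bond orders sum to 1 (valence 4) → 3 H
  atom 9: C, bond orders sum to 3 (valence 4) → 1 H
  atom 10: C, bond orders sum to 4 (valence 4) → 0 H
  atom 11: N, bond orders sum to 1 (valence 3) → 2 H
  atom 12: O, bond orders sum to 2 (valence 2) → 0 H
Totals → C:7, H:13, N:3, O:2.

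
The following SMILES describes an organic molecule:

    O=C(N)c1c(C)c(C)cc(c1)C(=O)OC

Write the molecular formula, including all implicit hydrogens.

Walk through each heavy atom and fill implicit hydrogens from standard valence (C 4, N 3, O 2, S 2, halogen 1); for lowercase aromatic atoms, an aromatic c carries 1 H when it has two neighbours and 0 H with three, and aromatic n carries 0 H:
  atom 1: O, bond orders sum to 2 (valence 2) → 0 H
  atom 2: C, bond orders sum to 4 (valence 4) → 0 H
  atom 3: N, bond orders sum to 1 (valence 3) → 2 H
  atom 4: aromatic c, 3 neighbours → 0 H
  atom 5: aromatic c, 3 neighbours → 0 H
  atom 6: C, bond orders sum to 1 (valence 4) → 3 H
  atom 7: aromatic c, 3 neighbours → 0 H
  atom 8: C, bond orders sum to 1 (valence 4) → 3 H
  atom 9: aromatic c, 2 neighbours → 1 H
  atom 10: aromatic c, 3 neighbours → 0 H
  atom 11: aromatic c, 2 neighbours → 1 H
  atom 12: C, bond orders sum to 4 (valence 4) → 0 H
  atom 13: O, bond orders sum to 2 (valence 2) → 0 H
  atom 14: O, bond orders sum to 2 (valence 2) → 0 H
  atom 15: C, bond orders sum to 1 (valence 4) → 3 H
Totals → C:11, H:13, N:1, O:3.

C11H13NO3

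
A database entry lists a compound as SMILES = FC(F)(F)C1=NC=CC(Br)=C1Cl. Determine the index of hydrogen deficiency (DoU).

4

Degree of unsaturation = (number of rings) + (number of π bonds).
Ring closures in the SMILES: 1.
π bonds: 3 double bonds (each 1 DoU) → 3 DoU from unsaturation.
Total DoU = 1 + 3 = 4.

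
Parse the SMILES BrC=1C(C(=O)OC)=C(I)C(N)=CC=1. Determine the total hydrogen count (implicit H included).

7

Walk through each heavy atom and fill implicit hydrogens from standard valence (C 4, N 3, O 2, S 2, halogen 1):
  atom 1: Br (halogen, monovalent) → 0 H
  atom 2: C, bond orders sum to 4 (valence 4) → 0 H
  atom 3: C, bond orders sum to 4 (valence 4) → 0 H
  atom 4: C, bond orders sum to 4 (valence 4) → 0 H
  atom 5: O, bond orders sum to 2 (valence 2) → 0 H
  atom 6: O, bond orders sum to 2 (valence 2) → 0 H
  atom 7: C, bond orders sum to 1 (valence 4) → 3 H
  atom 8: C, bond orders sum to 4 (valence 4) → 0 H
  atom 9: I (halogen, monovalent) → 0 H
  atom 10: C, bond orders sum to 4 (valence 4) → 0 H
  atom 11: N, bond orders sum to 1 (valence 3) → 2 H
  atom 12: C, bond orders sum to 3 (valence 4) → 1 H
  atom 13: C, bond orders sum to 3 (valence 4) → 1 H
Total hydrogens: 7.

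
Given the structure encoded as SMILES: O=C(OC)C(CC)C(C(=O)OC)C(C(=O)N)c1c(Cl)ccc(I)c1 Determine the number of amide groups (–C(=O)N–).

The amide motif appears at heavy-atom position 14 in the SMILES.
Other groups present: 2 ester.
Amide count: 1.

1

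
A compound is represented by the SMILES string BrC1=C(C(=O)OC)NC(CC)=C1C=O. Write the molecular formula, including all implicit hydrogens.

Walk through each heavy atom and fill implicit hydrogens from standard valence (C 4, N 3, O 2, S 2, halogen 1):
  atom 1: Br (halogen, monovalent) → 0 H
  atom 2: C, bond orders sum to 4 (valence 4) → 0 H
  atom 3: C, bond orders sum to 4 (valence 4) → 0 H
  atom 4: C, bond orders sum to 4 (valence 4) → 0 H
  atom 5: O, bond orders sum to 2 (valence 2) → 0 H
  atom 6: O, bond orders sum to 2 (valence 2) → 0 H
  atom 7: C, bond orders sum to 1 (valence 4) → 3 H
  atom 8: N, bond orders sum to 2 (valence 3) → 1 H
  atom 9: C, bond orders sum to 4 (valence 4) → 0 H
  atom 10: C, bond orders sum to 2 (valence 4) → 2 H
  atom 11: C, bond orders sum to 1 (valence 4) → 3 H
  atom 12: C, bond orders sum to 4 (valence 4) → 0 H
  atom 13: C, bond orders sum to 3 (valence 4) → 1 H
  atom 14: O, bond orders sum to 2 (valence 2) → 0 H
Totals → C:9, H:10, Br:1, N:1, O:3.
In Hill order: C9H10BrNO3.

C9H10BrNO3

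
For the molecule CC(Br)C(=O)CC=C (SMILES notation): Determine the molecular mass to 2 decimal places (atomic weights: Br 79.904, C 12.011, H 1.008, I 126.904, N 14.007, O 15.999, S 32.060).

177.04 g/mol

First, the molecular formula is C6H9BrO (counting implicit H from valence).
  Br: 1 × 79.904 = 79.904
  C: 6 × 12.011 = 72.066
  H: 9 × 1.008 = 9.072
  O: 1 × 15.999 = 15.999
Sum: 1×79.904 + 6×12.011 + 9×1.008 + 1×15.999 = 177.041 → 177.04 g/mol.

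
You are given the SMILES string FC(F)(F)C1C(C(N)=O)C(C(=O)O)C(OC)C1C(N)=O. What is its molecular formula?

Walk through each heavy atom and fill implicit hydrogens from standard valence (C 4, N 3, O 2, S 2, halogen 1):
  atom 1: F (halogen, monovalent) → 0 H
  atom 2: C, bond orders sum to 4 (valence 4) → 0 H
  atom 3: F (halogen, monovalent) → 0 H
  atom 4: F (halogen, monovalent) → 0 H
  atom 5: C, bond orders sum to 3 (valence 4) → 1 H
  atom 6: C, bond orders sum to 3 (valence 4) → 1 H
  atom 7: C, bond orders sum to 4 (valence 4) → 0 H
  atom 8: N, bond orders sum to 1 (valence 3) → 2 H
  atom 9: O, bond orders sum to 2 (valence 2) → 0 H
  atom 10: C, bond orders sum to 3 (valence 4) → 1 H
  atom 11: C, bond orders sum to 4 (valence 4) → 0 H
  atom 12: O, bond orders sum to 2 (valence 2) → 0 H
  atom 13: O, bond orders sum to 1 (valence 2) → 1 H
  atom 14: C, bond orders sum to 3 (valence 4) → 1 H
  atom 15: O, bond orders sum to 2 (valence 2) → 0 H
  atom 16: C, bond orders sum to 1 (valence 4) → 3 H
  atom 17: C, bond orders sum to 3 (valence 4) → 1 H
  atom 18: C, bond orders sum to 4 (valence 4) → 0 H
  atom 19: N, bond orders sum to 1 (valence 3) → 2 H
  atom 20: O, bond orders sum to 2 (valence 2) → 0 H
Totals → C:10, H:13, F:3, N:2, O:5.

C10H13F3N2O5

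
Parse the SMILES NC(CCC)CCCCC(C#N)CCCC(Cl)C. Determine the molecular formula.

Walk through each heavy atom and fill implicit hydrogens from standard valence (C 4, N 3, O 2, S 2, halogen 1):
  atom 1: N, bond orders sum to 1 (valence 3) → 2 H
  atom 2: C, bond orders sum to 3 (valence 4) → 1 H
  atom 3: C, bond orders sum to 2 (valence 4) → 2 H
  atom 4: C, bond orders sum to 2 (valence 4) → 2 H
  atom 5: C, bond orders sum to 1 (valence 4) → 3 H
  atom 6: C, bond orders sum to 2 (valence 4) → 2 H
  atom 7: C, bond orders sum to 2 (valence 4) → 2 H
  atom 8: C, bond orders sum to 2 (valence 4) → 2 H
  atom 9: C, bond orders sum to 2 (valence 4) → 2 H
  atom 10: C, bond orders sum to 3 (valence 4) → 1 H
  atom 11: C, bond orders sum to 4 (valence 4) → 0 H
  atom 12: N, bond orders sum to 3 (valence 3) → 0 H
  atom 13: C, bond orders sum to 2 (valence 4) → 2 H
  atom 14: C, bond orders sum to 2 (valence 4) → 2 H
  atom 15: C, bond orders sum to 2 (valence 4) → 2 H
  atom 16: C, bond orders sum to 3 (valence 4) → 1 H
  atom 17: Cl (halogen, monovalent) → 0 H
  atom 18: C, bond orders sum to 1 (valence 4) → 3 H
Totals → C:15, H:29, Cl:1, N:2.

C15H29ClN2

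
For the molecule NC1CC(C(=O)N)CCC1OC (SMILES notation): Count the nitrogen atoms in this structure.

Scan the SMILES for N atoms (remember two-letter symbols like Cl and Br are single atoms).
Nitrogen count: 2.

2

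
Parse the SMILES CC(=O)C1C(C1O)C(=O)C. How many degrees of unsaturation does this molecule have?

Degree of unsaturation = (number of rings) + (number of π bonds).
Ring closures in the SMILES: 1.
π bonds: 2 double bonds (each 1 DoU) → 2 DoU from unsaturation.
Total DoU = 1 + 2 = 3.

3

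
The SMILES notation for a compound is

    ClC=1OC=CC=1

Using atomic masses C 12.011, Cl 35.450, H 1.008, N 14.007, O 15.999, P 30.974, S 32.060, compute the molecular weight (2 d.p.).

First, the molecular formula is C4H3ClO (counting implicit H from valence).
  C: 4 × 12.011 = 48.044
  Cl: 1 × 35.450 = 35.450
  H: 3 × 1.008 = 3.024
  O: 1 × 15.999 = 15.999
Sum: 4×12.011 + 1×35.450 + 3×1.008 + 1×15.999 = 102.517 → 102.52 g/mol.

102.52 g/mol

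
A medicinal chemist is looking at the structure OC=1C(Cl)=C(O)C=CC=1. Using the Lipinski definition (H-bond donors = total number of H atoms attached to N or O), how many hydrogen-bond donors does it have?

Donors: find every N or O and count the H atoms it carries.
  atom 1 (O): bond orders sum to 1 → 1 H
  atom 6 (O): bond orders sum to 1 → 1 H
Lipinski HBD = 2.

2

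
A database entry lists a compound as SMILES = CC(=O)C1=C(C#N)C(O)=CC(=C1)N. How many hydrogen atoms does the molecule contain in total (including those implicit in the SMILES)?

8

Walk through each heavy atom and fill implicit hydrogens from standard valence (C 4, N 3, O 2, S 2, halogen 1):
  atom 1: C, bond orders sum to 1 (valence 4) → 3 H
  atom 2: C, bond orders sum to 4 (valence 4) → 0 H
  atom 3: O, bond orders sum to 2 (valence 2) → 0 H
  atom 4: C, bond orders sum to 4 (valence 4) → 0 H
  atom 5: C, bond orders sum to 4 (valence 4) → 0 H
  atom 6: C, bond orders sum to 4 (valence 4) → 0 H
  atom 7: N, bond orders sum to 3 (valence 3) → 0 H
  atom 8: C, bond orders sum to 4 (valence 4) → 0 H
  atom 9: O, bond orders sum to 1 (valence 2) → 1 H
  atom 10: C, bond orders sum to 3 (valence 4) → 1 H
  atom 11: C, bond orders sum to 4 (valence 4) → 0 H
  atom 12: C, bond orders sum to 3 (valence 4) → 1 H
  atom 13: N, bond orders sum to 1 (valence 3) → 2 H
Total hydrogens: 8.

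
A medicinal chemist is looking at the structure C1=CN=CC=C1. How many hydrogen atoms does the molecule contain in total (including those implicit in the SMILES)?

Walk through each heavy atom and fill implicit hydrogens from standard valence (C 4, N 3, O 2, S 2, halogen 1):
  atom 1: C, bond orders sum to 3 (valence 4) → 1 H
  atom 2: C, bond orders sum to 3 (valence 4) → 1 H
  atom 3: N, bond orders sum to 3 (valence 3) → 0 H
  atom 4: C, bond orders sum to 3 (valence 4) → 1 H
  atom 5: C, bond orders sum to 3 (valence 4) → 1 H
  atom 6: C, bond orders sum to 3 (valence 4) → 1 H
Total hydrogens: 5.

5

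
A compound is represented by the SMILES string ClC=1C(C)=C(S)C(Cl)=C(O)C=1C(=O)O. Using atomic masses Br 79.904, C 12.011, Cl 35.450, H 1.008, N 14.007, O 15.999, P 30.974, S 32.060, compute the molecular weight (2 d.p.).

First, the molecular formula is C8H6Cl2O3S (counting implicit H from valence).
  C: 8 × 12.011 = 96.088
  Cl: 2 × 35.450 = 70.900
  H: 6 × 1.008 = 6.048
  O: 3 × 15.999 = 47.997
  S: 1 × 32.060 = 32.060
Sum: 8×12.011 + 2×35.450 + 6×1.008 + 3×15.999 + 1×32.060 = 253.093 → 253.09 g/mol.

253.09 g/mol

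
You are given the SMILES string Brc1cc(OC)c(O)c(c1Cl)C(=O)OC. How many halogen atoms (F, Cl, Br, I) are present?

Halogen atoms appear at heavy-atom positions 1, 11 (1×Br, 1×Cl).
Other groups present: 1 ester, 1 ether, 1 hydroxyl.
Halogen count: 2.

2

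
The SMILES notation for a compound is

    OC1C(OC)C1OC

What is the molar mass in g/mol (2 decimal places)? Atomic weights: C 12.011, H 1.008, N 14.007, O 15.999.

118.13 g/mol

First, the molecular formula is C5H10O3 (counting implicit H from valence).
  C: 5 × 12.011 = 60.055
  H: 10 × 1.008 = 10.080
  O: 3 × 15.999 = 47.997
Sum: 5×12.011 + 10×1.008 + 3×15.999 = 118.132 → 118.13 g/mol.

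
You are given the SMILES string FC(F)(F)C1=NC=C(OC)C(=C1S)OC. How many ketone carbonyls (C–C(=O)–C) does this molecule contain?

0

Scan the SMILES for the ketone motif — none present.
Groups that are present: 2 ether, 1 thiol.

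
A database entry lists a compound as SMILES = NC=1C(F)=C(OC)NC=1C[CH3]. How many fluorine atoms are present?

1

Scan the SMILES for F atoms (remember two-letter symbols like Cl and Br are single atoms).
Fluorine count: 1.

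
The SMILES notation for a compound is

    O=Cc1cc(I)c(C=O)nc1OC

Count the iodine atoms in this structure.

1

Scan the SMILES for I atoms (remember two-letter symbols like Cl and Br are single atoms).
Iodine count: 1.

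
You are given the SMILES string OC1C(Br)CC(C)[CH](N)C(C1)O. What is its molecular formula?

Walk through each heavy atom and fill implicit hydrogens from standard valence (C 4, N 3, O 2, S 2, halogen 1):
  atom 1: O, bond orders sum to 1 (valence 2) → 1 H
  atom 2: C, bond orders sum to 3 (valence 4) → 1 H
  atom 3: C, bond orders sum to 3 (valence 4) → 1 H
  atom 4: Br (halogen, monovalent) → 0 H
  atom 5: C, bond orders sum to 2 (valence 4) → 2 H
  atom 6: C, bond orders sum to 3 (valence 4) → 1 H
  atom 7: C, bond orders sum to 1 (valence 4) → 3 H
  atom 8: C with explicit H count 1
  atom 9: N, bond orders sum to 1 (valence 3) → 2 H
  atom 10: C, bond orders sum to 3 (valence 4) → 1 H
  atom 11: C, bond orders sum to 2 (valence 4) → 2 H
  atom 12: O, bond orders sum to 1 (valence 2) → 1 H
Totals → C:8, H:16, Br:1, N:1, O:2.
In Hill order: C8H16BrNO2.

C8H16BrNO2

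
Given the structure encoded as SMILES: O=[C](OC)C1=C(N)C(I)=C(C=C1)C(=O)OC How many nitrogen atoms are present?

1

Scan the SMILES for N atoms (remember two-letter symbols like Cl and Br are single atoms).
Nitrogen count: 1.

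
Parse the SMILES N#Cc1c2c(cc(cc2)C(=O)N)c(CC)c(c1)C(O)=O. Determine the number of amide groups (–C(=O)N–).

The amide motif appears at heavy-atom position 10 in the SMILES.
Other groups present: 1 carboxylic acid, 1 nitrile.
Amide count: 1.

1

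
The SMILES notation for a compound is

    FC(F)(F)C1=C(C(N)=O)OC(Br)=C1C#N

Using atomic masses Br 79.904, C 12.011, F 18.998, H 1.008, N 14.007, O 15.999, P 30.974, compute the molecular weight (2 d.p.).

283.00 g/mol

First, the molecular formula is C7H2BrF3N2O2 (counting implicit H from valence).
  Br: 1 × 79.904 = 79.904
  C: 7 × 12.011 = 84.077
  F: 3 × 18.998 = 56.994
  H: 2 × 1.008 = 2.016
  N: 2 × 14.007 = 28.014
  O: 2 × 15.999 = 31.998
Sum: 1×79.904 + 7×12.011 + 3×18.998 + 2×1.008 + 2×14.007 + 2×15.999 = 283.003 → 283.00 g/mol.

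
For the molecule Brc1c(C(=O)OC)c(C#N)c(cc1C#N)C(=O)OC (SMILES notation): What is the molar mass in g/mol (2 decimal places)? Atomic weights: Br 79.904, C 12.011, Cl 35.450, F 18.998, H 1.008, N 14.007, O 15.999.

323.10 g/mol

First, the molecular formula is C12H7BrN2O4 (counting implicit H from valence).
  Br: 1 × 79.904 = 79.904
  C: 12 × 12.011 = 144.132
  H: 7 × 1.008 = 7.056
  N: 2 × 14.007 = 28.014
  O: 4 × 15.999 = 63.996
Sum: 1×79.904 + 12×12.011 + 7×1.008 + 2×14.007 + 4×15.999 = 323.102 → 323.10 g/mol.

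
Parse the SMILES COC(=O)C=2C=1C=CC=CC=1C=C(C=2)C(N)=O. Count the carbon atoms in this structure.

Count every carbon token in the SMILES (each C, including those in ring-closure positions and inside branches).
Carbon count: 13.

13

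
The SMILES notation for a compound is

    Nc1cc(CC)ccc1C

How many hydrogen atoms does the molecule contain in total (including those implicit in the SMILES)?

13

Walk through each heavy atom and fill implicit hydrogens from standard valence (C 4, N 3, O 2, S 2, halogen 1); for lowercase aromatic atoms, an aromatic c carries 1 H when it has two neighbours and 0 H with three, and aromatic n carries 0 H:
  atom 1: N, bond orders sum to 1 (valence 3) → 2 H
  atom 2: aromatic c, 3 neighbours → 0 H
  atom 3: aromatic c, 2 neighbours → 1 H
  atom 4: aromatic c, 3 neighbours → 0 H
  atom 5: C, bond orders sum to 2 (valence 4) → 2 H
  atom 6: C, bond orders sum to 1 (valence 4) → 3 H
  atom 7: aromatic c, 2 neighbours → 1 H
  atom 8: aromatic c, 2 neighbours → 1 H
  atom 9: aromatic c, 3 neighbours → 0 H
  atom 10: C, bond orders sum to 1 (valence 4) → 3 H
Total hydrogens: 13.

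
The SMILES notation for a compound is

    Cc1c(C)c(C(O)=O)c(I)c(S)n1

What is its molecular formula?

C8H8INO2S

Walk through each heavy atom and fill implicit hydrogens from standard valence (C 4, N 3, O 2, S 2, halogen 1); for lowercase aromatic atoms, an aromatic c carries 1 H when it has two neighbours and 0 H with three, and aromatic n carries 0 H:
  atom 1: C, bond orders sum to 1 (valence 4) → 3 H
  atom 2: aromatic c, 3 neighbours → 0 H
  atom 3: aromatic c, 3 neighbours → 0 H
  atom 4: C, bond orders sum to 1 (valence 4) → 3 H
  atom 5: aromatic c, 3 neighbours → 0 H
  atom 6: C, bond orders sum to 4 (valence 4) → 0 H
  atom 7: O, bond orders sum to 1 (valence 2) → 1 H
  atom 8: O, bond orders sum to 2 (valence 2) → 0 H
  atom 9: aromatic c, 3 neighbours → 0 H
  atom 10: I (halogen, monovalent) → 0 H
  atom 11: aromatic c, 3 neighbours → 0 H
  atom 12: S, bond orders sum to 1 (valence 2) → 1 H
  atom 13: aromatic n, 2 neighbours → 0 H
Totals → C:8, H:8, I:1, N:1, O:2, S:1.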